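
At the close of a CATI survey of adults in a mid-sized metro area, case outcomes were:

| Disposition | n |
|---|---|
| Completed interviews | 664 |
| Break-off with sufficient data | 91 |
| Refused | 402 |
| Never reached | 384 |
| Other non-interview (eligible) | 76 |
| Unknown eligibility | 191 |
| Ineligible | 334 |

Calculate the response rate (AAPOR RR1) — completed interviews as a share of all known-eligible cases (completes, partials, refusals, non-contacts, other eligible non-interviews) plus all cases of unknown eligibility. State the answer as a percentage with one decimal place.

Numerator = 664
Denominator = 664 + 91 + 402 + 384 + 76 + 191 = 1808
RR1 = 664 / 1808 = 0.3673

36.7%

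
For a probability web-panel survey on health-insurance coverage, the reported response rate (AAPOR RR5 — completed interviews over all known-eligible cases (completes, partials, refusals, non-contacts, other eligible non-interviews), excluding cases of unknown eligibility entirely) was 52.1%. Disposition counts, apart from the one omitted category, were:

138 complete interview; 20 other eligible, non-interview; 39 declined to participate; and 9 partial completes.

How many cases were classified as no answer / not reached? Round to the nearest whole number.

RR5 = 138 / D = 0.521
D = 138 / 0.521 = 264.9
Remaining denominator categories sum to 206
no answer / not reached = 264.9 − 206 ≈ 59

59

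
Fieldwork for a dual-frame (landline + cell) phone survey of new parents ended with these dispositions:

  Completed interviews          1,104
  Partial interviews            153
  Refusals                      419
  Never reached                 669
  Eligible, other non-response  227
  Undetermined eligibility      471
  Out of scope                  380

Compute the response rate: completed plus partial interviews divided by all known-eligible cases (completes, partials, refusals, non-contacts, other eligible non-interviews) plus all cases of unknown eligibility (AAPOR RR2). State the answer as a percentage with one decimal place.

Numerator: 1104 + 153 = 1257
Base: 1104 + 153 + 419 + 669 + 227 + 471 = 3043
RR2 = 1257 / 3043 = 0.4131

41.3%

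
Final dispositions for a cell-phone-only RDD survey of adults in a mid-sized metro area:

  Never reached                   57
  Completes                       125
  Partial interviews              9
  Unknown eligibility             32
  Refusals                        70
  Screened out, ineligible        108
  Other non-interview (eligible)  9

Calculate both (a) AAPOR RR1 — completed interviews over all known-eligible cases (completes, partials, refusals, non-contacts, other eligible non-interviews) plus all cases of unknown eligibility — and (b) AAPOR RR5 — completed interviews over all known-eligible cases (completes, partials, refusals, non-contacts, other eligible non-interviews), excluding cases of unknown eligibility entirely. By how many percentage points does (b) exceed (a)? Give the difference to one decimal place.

4.9

Numerator → 125
Base → 125 + 9 + 70 + 57 + 9 + 32 = 302
RR1 = 125 / 302 = 0.4139
Base → 125 + 9 + 70 + 57 + 9 = 270
RR5 = 125 / 270 = 0.4630
Difference = 46.30 − 41.39 = 4.91 percentage points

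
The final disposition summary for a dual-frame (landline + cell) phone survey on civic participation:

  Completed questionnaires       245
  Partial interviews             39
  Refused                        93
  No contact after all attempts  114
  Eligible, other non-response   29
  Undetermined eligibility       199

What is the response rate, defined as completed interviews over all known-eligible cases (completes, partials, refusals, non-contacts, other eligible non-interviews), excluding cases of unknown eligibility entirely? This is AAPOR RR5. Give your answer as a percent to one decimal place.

47.1%

Numerator: 245
Denominator: 245 + 39 + 93 + 114 + 29 = 520
RR5 = 245 / 520 = 0.4712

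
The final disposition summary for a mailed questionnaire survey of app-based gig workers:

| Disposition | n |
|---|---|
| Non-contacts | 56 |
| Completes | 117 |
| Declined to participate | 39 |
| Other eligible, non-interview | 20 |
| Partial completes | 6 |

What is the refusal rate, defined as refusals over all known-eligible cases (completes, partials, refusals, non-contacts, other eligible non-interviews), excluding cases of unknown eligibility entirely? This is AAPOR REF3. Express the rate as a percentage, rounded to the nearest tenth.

Numerator = 39
Denominator = 117 + 6 + 39 + 56 + 20 = 238
REF3 = 39 / 238 = 0.1639

16.4%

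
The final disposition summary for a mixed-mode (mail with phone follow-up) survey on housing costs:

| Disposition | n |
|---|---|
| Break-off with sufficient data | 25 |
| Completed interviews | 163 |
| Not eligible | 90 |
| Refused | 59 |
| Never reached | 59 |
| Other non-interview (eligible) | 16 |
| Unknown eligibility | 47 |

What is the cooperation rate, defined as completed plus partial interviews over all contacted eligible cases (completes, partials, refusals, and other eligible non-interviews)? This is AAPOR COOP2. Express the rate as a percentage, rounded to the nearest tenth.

71.5%

Numerator = 163 + 25 = 188
Base = 163 + 25 + 59 + 16 = 263
COOP2 = 188 / 263 = 0.7148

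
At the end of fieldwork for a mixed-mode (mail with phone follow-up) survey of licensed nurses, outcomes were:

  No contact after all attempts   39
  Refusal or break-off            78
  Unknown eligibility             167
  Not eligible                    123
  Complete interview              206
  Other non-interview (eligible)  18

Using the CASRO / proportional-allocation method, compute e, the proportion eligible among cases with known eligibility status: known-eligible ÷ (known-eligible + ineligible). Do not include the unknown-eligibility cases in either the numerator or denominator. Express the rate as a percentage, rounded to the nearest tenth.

Determined eligible: 206 + 78 + 39 + 18 = 341
e = 341 / (341 + 123) = 341 / 464 = 0.7349

73.5%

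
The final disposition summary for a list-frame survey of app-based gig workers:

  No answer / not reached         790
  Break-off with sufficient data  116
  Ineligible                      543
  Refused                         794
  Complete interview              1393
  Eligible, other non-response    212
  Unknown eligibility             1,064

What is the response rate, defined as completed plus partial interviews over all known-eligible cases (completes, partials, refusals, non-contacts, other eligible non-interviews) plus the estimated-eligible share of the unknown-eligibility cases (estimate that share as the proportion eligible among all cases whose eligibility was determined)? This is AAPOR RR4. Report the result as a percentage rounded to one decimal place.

Numerator: 1393 + 116 = 1509
Eligible (known): 1393 + 116 + 794 + 790 + 212 = 3305
e = 3305 / (3305 + 543) = 3305 / 3848 = 0.8589
Eligible share of unknowns: 0.8589 × 1064 = 913.87
Base: 3305 + 913.87 = 4218.87
RR4 = 1509 / 4218.87 = 0.3577

35.8%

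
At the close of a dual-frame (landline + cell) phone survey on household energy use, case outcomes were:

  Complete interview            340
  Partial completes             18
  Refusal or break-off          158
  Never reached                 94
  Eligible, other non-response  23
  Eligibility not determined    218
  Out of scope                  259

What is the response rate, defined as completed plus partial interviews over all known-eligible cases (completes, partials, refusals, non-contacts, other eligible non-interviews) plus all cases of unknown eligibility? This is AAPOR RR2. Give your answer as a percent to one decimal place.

42.1%

Top → 340 + 18 = 358
Denominator → 340 + 18 + 158 + 94 + 23 + 218 = 851
RR2 = 358 / 851 = 0.4207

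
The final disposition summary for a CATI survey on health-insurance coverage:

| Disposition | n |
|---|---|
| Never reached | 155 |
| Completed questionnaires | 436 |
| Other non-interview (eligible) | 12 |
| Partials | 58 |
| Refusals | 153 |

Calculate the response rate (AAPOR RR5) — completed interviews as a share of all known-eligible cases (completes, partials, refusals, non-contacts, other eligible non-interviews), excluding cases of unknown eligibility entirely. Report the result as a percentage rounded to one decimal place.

Numerator → 436
Denom → 436 + 58 + 153 + 155 + 12 = 814
RR5 = 436 / 814 = 0.5356

53.6%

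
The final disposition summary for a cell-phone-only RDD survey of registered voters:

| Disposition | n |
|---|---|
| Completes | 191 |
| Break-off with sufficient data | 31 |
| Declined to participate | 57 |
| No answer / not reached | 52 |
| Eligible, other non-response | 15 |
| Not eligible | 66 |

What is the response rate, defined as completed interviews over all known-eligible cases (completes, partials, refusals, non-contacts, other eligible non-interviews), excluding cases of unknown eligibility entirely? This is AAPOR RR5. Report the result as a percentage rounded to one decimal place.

55.2%

Top → 191
Denominator → 191 + 31 + 57 + 52 + 15 = 346
RR5 = 191 / 346 = 0.5520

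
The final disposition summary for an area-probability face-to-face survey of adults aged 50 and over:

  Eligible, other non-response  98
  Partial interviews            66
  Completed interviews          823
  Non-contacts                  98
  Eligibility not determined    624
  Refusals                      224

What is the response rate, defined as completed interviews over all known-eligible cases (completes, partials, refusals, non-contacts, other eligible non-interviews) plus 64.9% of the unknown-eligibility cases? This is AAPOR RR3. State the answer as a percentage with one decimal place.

Num = 823
Known eligible = 823 + 66 + 224 + 98 + 98 = 1309
e × U = 0.6490 × 624 = 404.98
Base = 1309 + 404.98 = 1713.98
RR3 = 823 / 1713.98 = 0.4802

48.0%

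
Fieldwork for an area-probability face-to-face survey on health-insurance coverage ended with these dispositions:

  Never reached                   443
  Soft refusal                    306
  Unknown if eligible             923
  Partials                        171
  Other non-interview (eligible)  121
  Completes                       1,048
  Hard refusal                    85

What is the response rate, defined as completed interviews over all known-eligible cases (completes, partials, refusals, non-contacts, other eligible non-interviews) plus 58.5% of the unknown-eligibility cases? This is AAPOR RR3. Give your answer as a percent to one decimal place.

Refused = 85 + 306 = 391
Numerator → 1048
Known eligible → 1048 + 171 + 391 + 443 + 121 = 2174
e × U → 0.5850 × 923 = 539.95
Denom → 2174 + 539.95 = 2713.95
RR3 = 1048 / 2713.95 = 0.3862

38.6%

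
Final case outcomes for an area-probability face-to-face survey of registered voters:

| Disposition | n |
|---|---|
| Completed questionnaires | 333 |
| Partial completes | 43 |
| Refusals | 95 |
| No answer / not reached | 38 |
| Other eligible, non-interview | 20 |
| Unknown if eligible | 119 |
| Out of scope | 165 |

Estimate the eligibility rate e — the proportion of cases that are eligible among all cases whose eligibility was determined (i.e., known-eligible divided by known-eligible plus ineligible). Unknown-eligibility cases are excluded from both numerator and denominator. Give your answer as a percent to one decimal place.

Determined eligible → 333 + 43 + 95 + 38 + 20 = 529
e = 529 / (529 + 165) = 529 / 694 = 0.7622

76.2%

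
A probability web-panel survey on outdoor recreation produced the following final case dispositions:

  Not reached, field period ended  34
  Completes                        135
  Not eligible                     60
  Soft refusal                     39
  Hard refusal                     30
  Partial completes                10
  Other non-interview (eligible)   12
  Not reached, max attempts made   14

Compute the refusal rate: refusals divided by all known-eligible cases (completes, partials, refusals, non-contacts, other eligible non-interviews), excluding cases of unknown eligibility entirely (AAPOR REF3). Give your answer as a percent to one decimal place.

Declined to participate = 30 + 39 = 69
Non-contacts = 34 + 14 = 48
Numerator: 69
Denominator: 135 + 10 + 69 + 48 + 12 = 274
REF3 = 69 / 274 = 0.2518

25.2%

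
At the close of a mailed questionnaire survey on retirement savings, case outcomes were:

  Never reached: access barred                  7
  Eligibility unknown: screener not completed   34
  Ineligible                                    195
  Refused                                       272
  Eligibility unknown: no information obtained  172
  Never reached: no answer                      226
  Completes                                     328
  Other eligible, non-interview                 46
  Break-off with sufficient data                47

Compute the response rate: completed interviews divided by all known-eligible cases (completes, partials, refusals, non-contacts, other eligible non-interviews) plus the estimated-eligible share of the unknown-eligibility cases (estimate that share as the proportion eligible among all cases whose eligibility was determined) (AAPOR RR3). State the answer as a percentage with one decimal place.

29.9%

No answer / not reached = 226 + 7 = 233
Unknown eligibility = 34 + 172 = 206
Top → 328
Determined eligible → 328 + 47 + 272 + 233 + 46 = 926
e = 926 / (926 + 195) = 926 / 1121 = 0.8260
e × U → 0.8260 × 206 = 170.16
Denominator → 926 + 170.16 = 1096.16
RR3 = 328 / 1096.16 = 0.2992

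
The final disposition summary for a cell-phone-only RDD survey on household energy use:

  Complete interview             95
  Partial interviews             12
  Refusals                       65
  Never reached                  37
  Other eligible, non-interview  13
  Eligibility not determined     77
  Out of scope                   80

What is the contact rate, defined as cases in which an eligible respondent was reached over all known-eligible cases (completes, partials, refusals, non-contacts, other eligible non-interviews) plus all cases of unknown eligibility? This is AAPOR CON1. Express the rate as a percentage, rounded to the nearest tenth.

Num: 95 + 12 + 65 + 13 = 185
Denom: 95 + 12 + 65 + 37 + 13 + 77 = 299
CON1 = 185 / 299 = 0.6187

61.9%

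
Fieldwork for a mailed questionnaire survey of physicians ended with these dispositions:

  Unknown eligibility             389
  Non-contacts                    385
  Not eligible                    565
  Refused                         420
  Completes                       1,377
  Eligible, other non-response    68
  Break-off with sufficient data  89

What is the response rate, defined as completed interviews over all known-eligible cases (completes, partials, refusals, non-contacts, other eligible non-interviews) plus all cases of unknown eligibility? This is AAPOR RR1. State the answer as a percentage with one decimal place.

50.5%

Top = 1377
Base = 1377 + 89 + 420 + 385 + 68 + 389 = 2728
RR1 = 1377 / 2728 = 0.5048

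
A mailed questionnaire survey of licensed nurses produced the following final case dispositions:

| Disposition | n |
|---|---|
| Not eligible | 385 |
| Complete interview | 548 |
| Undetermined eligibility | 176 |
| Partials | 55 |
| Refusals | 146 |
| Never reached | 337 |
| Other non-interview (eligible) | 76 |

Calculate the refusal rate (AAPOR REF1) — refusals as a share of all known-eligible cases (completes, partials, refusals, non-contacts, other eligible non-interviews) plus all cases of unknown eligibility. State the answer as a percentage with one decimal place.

10.9%

Num → 146
Denom → 548 + 55 + 146 + 337 + 76 + 176 = 1338
REF1 = 146 / 1338 = 0.1091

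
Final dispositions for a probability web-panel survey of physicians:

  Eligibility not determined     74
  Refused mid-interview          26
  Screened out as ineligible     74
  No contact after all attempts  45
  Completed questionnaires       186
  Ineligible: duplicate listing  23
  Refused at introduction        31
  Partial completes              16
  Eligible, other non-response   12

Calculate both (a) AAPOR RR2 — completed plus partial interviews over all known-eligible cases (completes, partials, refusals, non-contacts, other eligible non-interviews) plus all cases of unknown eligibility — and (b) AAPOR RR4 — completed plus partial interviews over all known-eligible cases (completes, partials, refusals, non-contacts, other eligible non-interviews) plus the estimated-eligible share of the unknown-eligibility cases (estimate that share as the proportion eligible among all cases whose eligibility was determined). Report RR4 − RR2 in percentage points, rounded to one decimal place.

Declined to participate = 31 + 26 = 57
Not eligible = 74 + 23 = 97
Numerator: 186 + 16 = 202
Base: 186 + 16 + 57 + 45 + 12 + 74 = 390
RR2 = 202 / 390 = 0.5179
Eligible (known): 186 + 16 + 57 + 45 + 12 = 316
e = 316 / (316 + 97) = 316 / 413 = 0.7651
Estimated eligible among unknowns: 0.7651 × 74 = 56.62
Base: 316 + 56.62 = 372.62
RR4 = 202 / 372.62 = 0.5421
Difference = 54.21 − 51.79 = 2.42 percentage points

2.4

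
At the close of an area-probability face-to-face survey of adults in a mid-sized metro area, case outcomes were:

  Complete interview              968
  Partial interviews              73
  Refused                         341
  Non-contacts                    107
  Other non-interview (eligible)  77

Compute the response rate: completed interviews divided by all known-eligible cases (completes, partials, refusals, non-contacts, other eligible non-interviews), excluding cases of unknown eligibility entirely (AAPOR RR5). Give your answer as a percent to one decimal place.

Num: 968
Denominator: 968 + 73 + 341 + 107 + 77 = 1566
RR5 = 968 / 1566 = 0.6181

61.8%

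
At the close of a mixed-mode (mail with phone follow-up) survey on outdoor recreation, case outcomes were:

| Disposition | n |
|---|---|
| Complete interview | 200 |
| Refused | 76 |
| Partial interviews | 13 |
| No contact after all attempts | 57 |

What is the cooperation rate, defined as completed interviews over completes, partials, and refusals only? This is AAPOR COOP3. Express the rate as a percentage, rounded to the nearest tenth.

69.2%

Top = 200
Denom = 200 + 13 + 76 = 289
COOP3 = 200 / 289 = 0.6920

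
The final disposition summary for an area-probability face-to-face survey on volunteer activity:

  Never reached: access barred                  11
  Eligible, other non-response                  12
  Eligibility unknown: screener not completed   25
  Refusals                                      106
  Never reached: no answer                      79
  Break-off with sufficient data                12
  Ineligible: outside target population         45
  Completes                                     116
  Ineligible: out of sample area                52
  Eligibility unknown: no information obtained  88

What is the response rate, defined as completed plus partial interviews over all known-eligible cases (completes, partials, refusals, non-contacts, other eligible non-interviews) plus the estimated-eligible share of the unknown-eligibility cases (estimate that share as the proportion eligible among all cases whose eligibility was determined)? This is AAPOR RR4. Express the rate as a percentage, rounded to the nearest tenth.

Non-contacts = 79 + 11 = 90
Unknown eligibility = 25 + 88 = 113
Out of scope = 45 + 52 = 97
Top: 116 + 12 = 128
Determined eligible: 116 + 12 + 106 + 90 + 12 = 336
e = 336 / (336 + 97) = 336 / 433 = 0.7760
e × U: 0.7760 × 113 = 87.69
Base: 336 + 87.69 = 423.69
RR4 = 128 / 423.69 = 0.3021

30.2%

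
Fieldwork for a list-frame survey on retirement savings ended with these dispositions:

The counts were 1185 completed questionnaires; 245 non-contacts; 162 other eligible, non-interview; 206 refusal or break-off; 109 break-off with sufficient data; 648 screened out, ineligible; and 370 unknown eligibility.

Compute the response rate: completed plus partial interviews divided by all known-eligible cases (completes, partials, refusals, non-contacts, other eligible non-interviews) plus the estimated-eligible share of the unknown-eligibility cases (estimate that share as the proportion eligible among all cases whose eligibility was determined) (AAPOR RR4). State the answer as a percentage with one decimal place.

Numerator → 1185 + 109 = 1294
Determined eligible → 1185 + 109 + 206 + 245 + 162 = 1907
e = 1907 / (1907 + 648) = 1907 / 2555 = 0.7464
Eligible share of unknowns → 0.7464 × 370 = 276.17
Denom → 1907 + 276.17 = 2183.17
RR4 = 1294 / 2183.17 = 0.5927

59.3%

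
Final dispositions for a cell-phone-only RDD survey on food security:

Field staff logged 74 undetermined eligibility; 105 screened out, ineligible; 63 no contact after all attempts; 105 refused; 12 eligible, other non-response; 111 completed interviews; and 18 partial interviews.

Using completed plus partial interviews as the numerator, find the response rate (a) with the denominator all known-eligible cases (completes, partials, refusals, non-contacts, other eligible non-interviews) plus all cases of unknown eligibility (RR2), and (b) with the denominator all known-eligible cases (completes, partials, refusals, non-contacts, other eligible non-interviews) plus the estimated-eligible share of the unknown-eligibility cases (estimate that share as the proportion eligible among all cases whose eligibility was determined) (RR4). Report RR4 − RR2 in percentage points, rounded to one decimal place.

1.7

Num: 111 + 18 = 129
Base: 111 + 18 + 105 + 63 + 12 + 74 = 383
RR2 = 129 / 383 = 0.3368
Known eligible: 111 + 18 + 105 + 63 + 12 = 309
e = 309 / (309 + 105) = 309 / 414 = 0.7464
Eligible share of unknowns: 0.7464 × 74 = 55.23
Base: 309 + 55.23 = 364.23
RR4 = 129 / 364.23 = 0.3542
Difference = 35.42 − 33.68 = 1.74 percentage points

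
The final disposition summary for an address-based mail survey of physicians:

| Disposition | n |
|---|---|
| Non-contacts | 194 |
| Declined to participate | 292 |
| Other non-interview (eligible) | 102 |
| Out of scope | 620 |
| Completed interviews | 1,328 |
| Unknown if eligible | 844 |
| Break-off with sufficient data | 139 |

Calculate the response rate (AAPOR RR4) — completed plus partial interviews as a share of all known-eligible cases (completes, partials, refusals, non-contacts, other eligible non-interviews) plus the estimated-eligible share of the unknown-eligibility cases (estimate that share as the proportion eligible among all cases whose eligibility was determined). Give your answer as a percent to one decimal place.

54.3%

Numerator → 1328 + 139 = 1467
Known eligible → 1328 + 139 + 292 + 194 + 102 = 2055
e = 2055 / (2055 + 620) = 2055 / 2675 = 0.7682
Estimated eligible among unknowns → 0.7682 × 844 = 648.36
Denominator → 2055 + 648.36 = 2703.36
RR4 = 1467 / 2703.36 = 0.5427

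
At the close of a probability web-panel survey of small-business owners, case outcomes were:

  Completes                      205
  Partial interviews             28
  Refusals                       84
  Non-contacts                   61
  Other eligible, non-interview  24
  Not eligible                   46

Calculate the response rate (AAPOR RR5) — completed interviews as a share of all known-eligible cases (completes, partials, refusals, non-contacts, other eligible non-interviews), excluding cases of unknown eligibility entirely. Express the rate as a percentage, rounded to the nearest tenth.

Num = 205
Denominator = 205 + 28 + 84 + 61 + 24 = 402
RR5 = 205 / 402 = 0.5100

51.0%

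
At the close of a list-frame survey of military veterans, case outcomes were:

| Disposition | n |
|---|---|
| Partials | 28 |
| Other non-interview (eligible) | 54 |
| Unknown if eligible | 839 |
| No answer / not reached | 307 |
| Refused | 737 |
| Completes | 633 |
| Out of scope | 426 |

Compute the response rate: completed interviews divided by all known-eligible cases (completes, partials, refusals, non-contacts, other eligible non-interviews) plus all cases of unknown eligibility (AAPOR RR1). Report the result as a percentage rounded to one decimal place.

Numerator → 633
Denom → 633 + 28 + 737 + 307 + 54 + 839 = 2598
RR1 = 633 / 2598 = 0.2436

24.4%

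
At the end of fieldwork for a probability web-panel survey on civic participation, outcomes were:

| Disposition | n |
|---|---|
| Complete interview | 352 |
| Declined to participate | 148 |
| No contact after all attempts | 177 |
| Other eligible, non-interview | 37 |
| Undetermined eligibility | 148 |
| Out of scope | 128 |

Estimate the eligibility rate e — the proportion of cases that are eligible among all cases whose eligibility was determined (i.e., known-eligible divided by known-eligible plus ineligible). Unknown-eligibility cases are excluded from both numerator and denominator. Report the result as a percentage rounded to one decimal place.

84.8%

Eligible (known) → 352 + 148 + 177 + 37 = 714
e = 714 / (714 + 128) = 714 / 842 = 0.8480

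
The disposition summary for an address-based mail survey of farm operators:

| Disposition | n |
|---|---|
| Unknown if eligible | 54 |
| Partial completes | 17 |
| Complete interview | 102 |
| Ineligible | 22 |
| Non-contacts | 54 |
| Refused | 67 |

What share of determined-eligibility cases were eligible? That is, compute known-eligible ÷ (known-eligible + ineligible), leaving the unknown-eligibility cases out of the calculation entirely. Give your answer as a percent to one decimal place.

Known eligible → 102 + 17 + 67 + 54 = 240
e = 240 / (240 + 22) = 240 / 262 = 0.9160

91.6%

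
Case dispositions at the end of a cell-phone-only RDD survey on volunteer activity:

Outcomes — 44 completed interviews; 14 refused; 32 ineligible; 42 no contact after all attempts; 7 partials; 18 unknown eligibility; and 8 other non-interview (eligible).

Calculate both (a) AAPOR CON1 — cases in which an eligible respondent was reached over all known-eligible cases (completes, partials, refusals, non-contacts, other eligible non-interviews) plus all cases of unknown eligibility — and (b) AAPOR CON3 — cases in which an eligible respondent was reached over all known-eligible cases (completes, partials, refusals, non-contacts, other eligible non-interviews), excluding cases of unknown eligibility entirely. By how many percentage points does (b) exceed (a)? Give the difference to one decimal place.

8.6

Top → 44 + 7 + 14 + 8 = 73
Denominator → 44 + 7 + 14 + 42 + 8 + 18 = 133
CON1 = 73 / 133 = 0.5489
Denominator → 44 + 7 + 14 + 42 + 8 = 115
CON3 = 73 / 115 = 0.6348
Difference = 63.48 − 54.89 = 8.59 percentage points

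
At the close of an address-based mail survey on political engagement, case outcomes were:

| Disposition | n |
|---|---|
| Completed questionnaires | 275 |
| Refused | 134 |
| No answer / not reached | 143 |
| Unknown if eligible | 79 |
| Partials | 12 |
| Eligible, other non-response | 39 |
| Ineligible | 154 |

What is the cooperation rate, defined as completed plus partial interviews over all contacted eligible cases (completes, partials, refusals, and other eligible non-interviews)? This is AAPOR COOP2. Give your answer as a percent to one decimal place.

Numerator: 275 + 12 = 287
Denom: 275 + 12 + 134 + 39 = 460
COOP2 = 287 / 460 = 0.6239

62.4%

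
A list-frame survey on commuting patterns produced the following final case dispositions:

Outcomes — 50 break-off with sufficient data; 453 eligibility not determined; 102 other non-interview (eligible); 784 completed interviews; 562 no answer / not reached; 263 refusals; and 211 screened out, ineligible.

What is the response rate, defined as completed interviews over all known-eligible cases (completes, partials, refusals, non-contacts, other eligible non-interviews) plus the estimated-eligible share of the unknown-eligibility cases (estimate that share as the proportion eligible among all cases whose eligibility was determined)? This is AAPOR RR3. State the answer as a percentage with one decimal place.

36.2%

Num = 784
Eligible (known) = 784 + 50 + 263 + 562 + 102 = 1761
e = 1761 / (1761 + 211) = 1761 / 1972 = 0.8930
Estimated eligible among unknowns = 0.8930 × 453 = 404.53
Denom = 1761 + 404.53 = 2165.53
RR3 = 784 / 2165.53 = 0.3620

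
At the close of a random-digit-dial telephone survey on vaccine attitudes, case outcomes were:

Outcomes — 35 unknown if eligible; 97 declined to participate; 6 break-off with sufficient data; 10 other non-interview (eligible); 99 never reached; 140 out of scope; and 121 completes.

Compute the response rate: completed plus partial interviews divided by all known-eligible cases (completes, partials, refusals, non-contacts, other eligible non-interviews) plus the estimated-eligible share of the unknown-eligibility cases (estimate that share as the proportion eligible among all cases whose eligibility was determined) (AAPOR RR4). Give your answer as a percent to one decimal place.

35.5%

Numerator = 121 + 6 = 127
Known eligible = 121 + 6 + 97 + 99 + 10 = 333
e = 333 / (333 + 140) = 333 / 473 = 0.7040
Eligible share of unknowns = 0.7040 × 35 = 24.64
Denom = 333 + 24.64 = 357.64
RR4 = 127 / 357.64 = 0.3551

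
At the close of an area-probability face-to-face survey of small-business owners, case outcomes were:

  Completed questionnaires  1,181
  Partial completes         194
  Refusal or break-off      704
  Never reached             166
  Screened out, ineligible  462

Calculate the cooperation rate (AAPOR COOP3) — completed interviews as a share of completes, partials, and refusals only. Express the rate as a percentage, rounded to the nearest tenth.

56.8%

Numerator → 1181
Denom → 1181 + 194 + 704 = 2079
COOP3 = 1181 / 2079 = 0.5681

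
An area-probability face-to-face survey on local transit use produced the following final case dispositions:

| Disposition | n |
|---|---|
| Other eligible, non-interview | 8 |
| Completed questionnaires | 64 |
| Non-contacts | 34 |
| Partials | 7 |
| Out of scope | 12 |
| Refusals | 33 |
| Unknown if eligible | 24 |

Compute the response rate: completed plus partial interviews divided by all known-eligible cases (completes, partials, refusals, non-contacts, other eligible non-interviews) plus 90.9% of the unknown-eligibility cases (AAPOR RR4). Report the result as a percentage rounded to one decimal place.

Numerator: 64 + 7 = 71
Determined eligible: 64 + 7 + 33 + 34 + 8 = 146
Estimated eligible among unknowns: 0.9090 × 24 = 21.82
Denom: 146 + 21.82 = 167.82
RR4 = 71 / 167.82 = 0.4231

42.3%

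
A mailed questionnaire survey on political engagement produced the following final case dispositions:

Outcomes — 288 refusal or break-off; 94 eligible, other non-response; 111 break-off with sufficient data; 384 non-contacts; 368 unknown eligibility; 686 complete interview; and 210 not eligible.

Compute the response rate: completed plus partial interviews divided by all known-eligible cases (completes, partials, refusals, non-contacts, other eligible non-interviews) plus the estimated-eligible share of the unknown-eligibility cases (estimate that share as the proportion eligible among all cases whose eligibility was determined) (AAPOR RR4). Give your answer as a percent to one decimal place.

42.2%

Top → 686 + 111 = 797
Eligible (known) → 686 + 111 + 288 + 384 + 94 = 1563
e = 1563 / (1563 + 210) = 1563 / 1773 = 0.8816
Eligible share of unknowns → 0.8816 × 368 = 324.43
Base → 1563 + 324.43 = 1887.43
RR4 = 797 / 1887.43 = 0.4223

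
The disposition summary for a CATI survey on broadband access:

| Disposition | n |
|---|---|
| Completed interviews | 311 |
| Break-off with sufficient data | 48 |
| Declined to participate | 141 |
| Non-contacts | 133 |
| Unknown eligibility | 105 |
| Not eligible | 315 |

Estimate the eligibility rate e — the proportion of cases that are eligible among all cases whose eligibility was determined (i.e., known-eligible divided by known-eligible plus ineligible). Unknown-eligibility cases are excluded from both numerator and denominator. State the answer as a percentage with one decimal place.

Eligible (known) = 311 + 48 + 141 + 133 = 633
e = 633 / (633 + 315) = 633 / 948 = 0.6677

66.8%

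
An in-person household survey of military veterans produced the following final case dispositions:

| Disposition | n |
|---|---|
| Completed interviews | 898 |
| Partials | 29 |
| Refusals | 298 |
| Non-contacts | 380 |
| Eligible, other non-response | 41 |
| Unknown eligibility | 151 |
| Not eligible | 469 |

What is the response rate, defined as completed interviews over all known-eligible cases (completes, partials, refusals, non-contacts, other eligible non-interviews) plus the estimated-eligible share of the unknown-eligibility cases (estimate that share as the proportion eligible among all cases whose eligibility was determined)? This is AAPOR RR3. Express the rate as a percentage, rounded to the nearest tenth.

50.9%

Numerator = 898
Determined eligible = 898 + 29 + 298 + 380 + 41 = 1646
e = 1646 / (1646 + 469) = 1646 / 2115 = 0.7783
Eligible share of unknowns = 0.7783 × 151 = 117.52
Denominator = 1646 + 117.52 = 1763.52
RR3 = 898 / 1763.52 = 0.5092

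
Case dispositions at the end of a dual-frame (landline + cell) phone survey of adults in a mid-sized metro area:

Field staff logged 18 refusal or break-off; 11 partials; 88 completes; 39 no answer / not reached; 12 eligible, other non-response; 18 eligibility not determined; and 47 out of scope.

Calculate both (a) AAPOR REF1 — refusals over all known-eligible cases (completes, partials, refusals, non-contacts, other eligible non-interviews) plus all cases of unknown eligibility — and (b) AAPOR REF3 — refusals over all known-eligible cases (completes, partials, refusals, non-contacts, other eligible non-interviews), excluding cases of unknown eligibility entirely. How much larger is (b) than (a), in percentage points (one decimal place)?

1.0

Num → 18
Base → 88 + 11 + 18 + 39 + 12 + 18 = 186
REF1 = 18 / 186 = 0.0968
Base → 88 + 11 + 18 + 39 + 12 = 168
REF3 = 18 / 168 = 0.1071
Difference = 10.71 − 9.68 = 1.03 percentage points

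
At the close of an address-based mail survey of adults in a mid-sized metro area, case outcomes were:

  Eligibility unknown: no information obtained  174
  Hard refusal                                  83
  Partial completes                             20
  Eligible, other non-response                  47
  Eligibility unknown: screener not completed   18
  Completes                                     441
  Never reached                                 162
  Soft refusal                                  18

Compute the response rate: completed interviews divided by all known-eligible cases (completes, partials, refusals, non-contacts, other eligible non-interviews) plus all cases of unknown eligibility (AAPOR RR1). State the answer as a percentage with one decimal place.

45.8%

Refusals = 83 + 18 = 101
Undetermined eligibility = 18 + 174 = 192
Num: 441
Base: 441 + 20 + 101 + 162 + 47 + 192 = 963
RR1 = 441 / 963 = 0.4579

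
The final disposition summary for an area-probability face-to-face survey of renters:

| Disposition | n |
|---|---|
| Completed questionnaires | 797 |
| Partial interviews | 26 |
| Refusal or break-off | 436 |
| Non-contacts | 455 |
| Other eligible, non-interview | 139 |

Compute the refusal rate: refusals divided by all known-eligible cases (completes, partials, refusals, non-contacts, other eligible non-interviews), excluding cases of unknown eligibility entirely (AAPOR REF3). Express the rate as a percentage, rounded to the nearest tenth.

23.5%

Top: 436
Denominator: 797 + 26 + 436 + 455 + 139 = 1853
REF3 = 436 / 1853 = 0.2353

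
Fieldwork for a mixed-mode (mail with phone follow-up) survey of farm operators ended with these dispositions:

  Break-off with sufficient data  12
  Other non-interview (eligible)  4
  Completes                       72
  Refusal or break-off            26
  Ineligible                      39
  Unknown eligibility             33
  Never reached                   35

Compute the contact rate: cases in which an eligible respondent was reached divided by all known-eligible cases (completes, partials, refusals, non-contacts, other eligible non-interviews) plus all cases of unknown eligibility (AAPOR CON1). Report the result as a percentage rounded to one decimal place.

Top: 72 + 12 + 26 + 4 = 114
Denom: 72 + 12 + 26 + 35 + 4 + 33 = 182
CON1 = 114 / 182 = 0.6264

62.6%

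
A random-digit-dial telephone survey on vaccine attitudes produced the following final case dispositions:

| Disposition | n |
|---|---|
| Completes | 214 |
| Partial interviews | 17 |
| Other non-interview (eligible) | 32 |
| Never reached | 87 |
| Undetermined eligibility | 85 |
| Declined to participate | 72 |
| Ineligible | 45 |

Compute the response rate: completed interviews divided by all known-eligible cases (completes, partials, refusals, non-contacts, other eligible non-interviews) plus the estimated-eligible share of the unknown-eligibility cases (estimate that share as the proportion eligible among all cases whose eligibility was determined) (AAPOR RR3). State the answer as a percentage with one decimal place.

42.9%

Top → 214
Eligible (known) → 214 + 17 + 72 + 87 + 32 = 422
e = 422 / (422 + 45) = 422 / 467 = 0.9036
Estimated eligible among unknowns → 0.9036 × 85 = 76.81
Denominator → 422 + 76.81 = 498.81
RR3 = 214 / 498.81 = 0.4290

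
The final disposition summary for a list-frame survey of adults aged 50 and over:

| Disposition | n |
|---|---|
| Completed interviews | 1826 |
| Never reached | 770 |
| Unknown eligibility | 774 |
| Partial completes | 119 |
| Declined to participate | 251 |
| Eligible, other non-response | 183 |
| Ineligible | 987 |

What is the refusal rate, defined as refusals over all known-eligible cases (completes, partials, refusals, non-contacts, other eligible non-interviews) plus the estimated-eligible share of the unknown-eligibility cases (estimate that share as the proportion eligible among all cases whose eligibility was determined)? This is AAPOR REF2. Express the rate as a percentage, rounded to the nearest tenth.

6.7%

Numerator = 251
Determined eligible = 1826 + 119 + 251 + 770 + 183 = 3149
e = 3149 / (3149 + 987) = 3149 / 4136 = 0.7614
Eligible share of unknowns = 0.7614 × 774 = 589.32
Denom = 3149 + 589.32 = 3738.32
REF2 = 251 / 3738.32 = 0.0671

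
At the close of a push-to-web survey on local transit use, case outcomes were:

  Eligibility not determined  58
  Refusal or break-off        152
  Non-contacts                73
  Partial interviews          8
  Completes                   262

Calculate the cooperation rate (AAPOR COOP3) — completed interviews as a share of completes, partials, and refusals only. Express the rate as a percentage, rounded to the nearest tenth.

62.1%

Num: 262
Denominator: 262 + 8 + 152 = 422
COOP3 = 262 / 422 = 0.6209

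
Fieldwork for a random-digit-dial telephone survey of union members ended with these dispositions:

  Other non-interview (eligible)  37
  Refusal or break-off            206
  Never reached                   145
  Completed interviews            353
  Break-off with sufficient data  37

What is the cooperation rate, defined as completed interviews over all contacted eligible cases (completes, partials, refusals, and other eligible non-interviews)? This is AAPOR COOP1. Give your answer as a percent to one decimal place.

55.8%

Numerator = 353
Denominator = 353 + 37 + 206 + 37 = 633
COOP1 = 353 / 633 = 0.5577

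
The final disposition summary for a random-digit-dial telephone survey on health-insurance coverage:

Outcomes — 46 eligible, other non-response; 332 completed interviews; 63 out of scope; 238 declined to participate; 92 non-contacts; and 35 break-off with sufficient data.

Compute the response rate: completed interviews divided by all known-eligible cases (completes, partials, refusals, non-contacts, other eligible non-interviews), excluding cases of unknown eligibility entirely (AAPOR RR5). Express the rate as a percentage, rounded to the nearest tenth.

Numerator = 332
Base = 332 + 35 + 238 + 92 + 46 = 743
RR5 = 332 / 743 = 0.4468

44.7%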